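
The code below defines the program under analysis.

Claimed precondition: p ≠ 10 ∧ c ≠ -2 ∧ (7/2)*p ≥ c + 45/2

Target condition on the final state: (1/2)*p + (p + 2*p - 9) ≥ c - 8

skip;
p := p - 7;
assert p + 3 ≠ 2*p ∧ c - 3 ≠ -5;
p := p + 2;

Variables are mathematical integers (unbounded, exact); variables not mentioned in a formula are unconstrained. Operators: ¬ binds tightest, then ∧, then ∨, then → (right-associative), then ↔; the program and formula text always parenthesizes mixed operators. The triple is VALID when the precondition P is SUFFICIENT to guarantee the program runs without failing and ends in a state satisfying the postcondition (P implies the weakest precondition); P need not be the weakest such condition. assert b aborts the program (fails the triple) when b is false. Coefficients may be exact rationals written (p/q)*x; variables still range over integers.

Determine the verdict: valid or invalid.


Working backward. After the program, the postcondition (1/2)*p + (p + 2*p - 9) ≥ c - 8 must hold; in canonical form it is (7/2)*p ≥ c + 1.
Before p := p + 2: (7/2)*p ≥ c - 6
Before assert p + 3 ≠ 2*p ∧ c - 3 ≠ -5: p ≠ 3 ∧ c ≠ -2 ∧ (7/2)*p ≥ c - 6
Before p := p - 7: p ≠ 10 ∧ c ≠ -2 ∧ (7/2)*p ≥ c + 37/2
Before skip: p ≠ 10 ∧ c ≠ -2 ∧ (7/2)*p ≥ c + 37/2
The weakest precondition is p ≠ 10 ∧ c ≠ -2 ∧ (7/2)*p ≥ c + 37/2.
Check whether p ≠ 10 ∧ c ≠ -2 ∧ (7/2)*p ≥ c + 45/2 implies it.
Every state satisfying the precondition satisfies the weakest precondition: the implication holds.
Answer: valid


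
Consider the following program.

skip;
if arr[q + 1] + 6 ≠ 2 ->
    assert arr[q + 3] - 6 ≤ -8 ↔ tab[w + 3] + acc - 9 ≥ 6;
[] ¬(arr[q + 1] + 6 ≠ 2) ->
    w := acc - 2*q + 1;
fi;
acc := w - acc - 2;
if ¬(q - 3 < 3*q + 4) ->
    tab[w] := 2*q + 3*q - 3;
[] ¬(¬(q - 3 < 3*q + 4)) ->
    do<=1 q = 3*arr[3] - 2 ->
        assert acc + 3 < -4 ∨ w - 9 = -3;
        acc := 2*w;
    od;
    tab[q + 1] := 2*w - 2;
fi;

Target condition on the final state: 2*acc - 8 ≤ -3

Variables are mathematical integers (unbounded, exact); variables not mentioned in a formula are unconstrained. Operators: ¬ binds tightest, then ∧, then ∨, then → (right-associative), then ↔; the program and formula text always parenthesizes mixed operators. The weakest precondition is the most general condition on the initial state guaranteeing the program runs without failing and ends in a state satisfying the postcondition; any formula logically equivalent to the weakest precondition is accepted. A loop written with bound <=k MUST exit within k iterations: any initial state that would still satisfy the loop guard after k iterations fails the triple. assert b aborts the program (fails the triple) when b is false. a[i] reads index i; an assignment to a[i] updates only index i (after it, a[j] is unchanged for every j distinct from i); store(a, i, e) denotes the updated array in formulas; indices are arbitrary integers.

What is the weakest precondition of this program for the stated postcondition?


Working backward. After the program, the postcondition 2*acc - 8 ≤ -3 must hold; in canonical form it is 2*acc ≤ 5.
Then branch requires 2*acc ≤ 5; else branch requires (q = 3*arr[3] - 2 → ((acc < -7 ∨ w = 6) ∧ (¬(q = 3*arr[3] - 2)) ∧ 4*w ≤ 5)) ∧ ((¬(q = 3*arr[3] - 2)) → 2*acc ≤ 5).
Before the if: ((¬(2*q > -7)) → 2*acc ≤ 5) ∧ (2*q > -7 → ((q = 3*arr[3] - 2 → ((acc < -7 ∨ w = 6) ∧ (¬(q = 3*arr[3] - 2)) ∧ 4*w ≤ 5)) ∧ ((¬(q = 3*arr[3] - 2)) → 2*acc ≤ 5)))
Before acc := w - acc - 2: ((¬(2*q > -7)) → 2*w ≤ 2*acc + 9) ∧ (2*q > -7 → ((q = 3*arr[3] - 2 → ((w < acc - 5 ∨ w = 6) ∧ (¬(q = 3*arr[3] - 2)) ∧ 4*w ≤ 5)) ∧ ((¬(q = 3*arr[3] - 2)) → 2*w ≤ 2*acc + 9)))
Then branch requires (arr[q + 3] ≤ -2 ↔ tab[w + 3] + acc ≥ 15) ∧ ((¬(2*q > -7)) → 2*w ≤ 2*acc + 9) ∧ (2*q > -7 → ((q = 3*arr[3] - 2 → ((w < acc - 5 ∨ w = 6) ∧ (¬(q = 3*arr[3] - 2)) ∧ 4*w ≤ 5)) ∧ ((¬(q = 3*arr[3] - 2)) → 2*w ≤ 2*acc + 9))); else branch requires ((¬(2*q > -7)) → 4*q ≥ -7) ∧ (2*q > -7 → ((q = 3*arr[3] - 2 → ((2*q > 6 ∨ acc = 2*q + 5) ∧ (¬(q = 3*arr[3] - 2)) ∧ 4*acc ≤ 8*q + 1)) ∧ ((¬(q = 3*arr[3] - 2)) → 4*q ≥ -7))).
Before the if: (arr[q + 1] ≠ -4 → ((arr[q + 3] ≤ -2 ↔ tab[w + 3] + acc ≥ 15) ∧ ((¬(2*q > -7)) → 2*w ≤ 2*acc + 9) ∧ (2*q > -7 → ((q = 3*arr[3] - 2 → ((w < acc - 5 ∨ w = 6) ∧ (¬(q = 3*arr[3] - 2)) ∧ 4*w ≤ 5)) ∧ ((¬(q = 3*arr[3] - 2)) → 2*w ≤ 2*acc + 9))))) ∧ ((¬(arr[q + 1] ≠ -4)) → (((¬(2*q > -7)) → 4*q ≥ -7) ∧ (2*q > -7 → ((q = 3*arr[3] - 2 → ((2*q > 6 ∨ acc = 2*q + 5) ∧ (¬(q = 3*arr[3] - 2)) ∧ 4*acc ≤ 8*q + 1)) ∧ ((¬(q = 3*arr[3] - 2)) → 4*q ≥ -7)))))
Before skip: (arr[q + 1] ≠ -4 → ((arr[q + 3] ≤ -2 ↔ tab[w + 3] + acc ≥ 15) ∧ ((¬(2*q > -7)) → 2*w ≤ 2*acc + 9) ∧ (2*q > -7 → ((q = 3*arr[3] - 2 → ((w < acc - 5 ∨ w = 6) ∧ (¬(q = 3*arr[3] - 2)) ∧ 4*w ≤ 5)) ∧ ((¬(q = 3*arr[3] - 2)) → 2*w ≤ 2*acc + 9))))) ∧ ((¬(arr[q + 1] ≠ -4)) → (((¬(2*q > -7)) → 4*q ≥ -7) ∧ (2*q > -7 → ((q = 3*arr[3] - 2 → ((2*q > 6 ∨ acc = 2*q + 5) ∧ (¬(q = 3*arr[3] - 2)) ∧ 4*acc ≤ 8*q + 1)) ∧ ((¬(q = 3*arr[3] - 2)) → 4*q ≥ -7)))))
Answer: WP = (arr[q + 1] ≠ -4 → ((arr[q + 3] ≤ -2 ↔ tab[w + 3] + acc ≥ 15) ∧ ((¬(2*q > -7)) → 2*w ≤ 2*acc + 9) ∧ (2*q > -7 → ((q = 3*arr[3] - 2 → ((w < acc - 5 ∨ w = 6) ∧ (¬(q = 3*arr[3] - 2)) ∧ 4*w ≤ 5)) ∧ ((¬(q = 3*arr[3] - 2)) → 2*w ≤ 2*acc + 9))))) ∧ ((¬(arr[q + 1] ≠ -4)) → (((¬(2*q > -7)) → 4*q ≥ -7) ∧ (2*q > -7 → ((q = 3*arr[3] - 2 → ((2*q > 6 ∨ acc = 2*q + 5) ∧ (¬(q = 3*arr[3] - 2)) ∧ 4*acc ≤ 8*q + 1)) ∧ ((¬(q = 3*arr[3] - 2)) → 4*q ≥ -7)))))


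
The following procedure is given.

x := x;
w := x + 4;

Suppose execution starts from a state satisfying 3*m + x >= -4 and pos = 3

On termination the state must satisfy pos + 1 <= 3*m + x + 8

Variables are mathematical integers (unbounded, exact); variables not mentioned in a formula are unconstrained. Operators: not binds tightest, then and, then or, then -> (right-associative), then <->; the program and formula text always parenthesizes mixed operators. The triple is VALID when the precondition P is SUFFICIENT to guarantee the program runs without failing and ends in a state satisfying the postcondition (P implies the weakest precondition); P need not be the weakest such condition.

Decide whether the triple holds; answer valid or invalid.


Working backward. After the program, the postcondition pos + 1 <= 3*m + x + 8 must hold; in canonical form it is pos <= 3*m + x + 7.
Before w := x + 4: pos <= 3*m + x + 7
Before x := x: pos <= 3*m + x + 7
The weakest precondition is pos <= 3*m + x + 7.
Check whether 3*m + x >= -4 and pos = 3 implies it.
Every state satisfying the precondition satisfies the weakest precondition: the implication holds.
Answer: valid


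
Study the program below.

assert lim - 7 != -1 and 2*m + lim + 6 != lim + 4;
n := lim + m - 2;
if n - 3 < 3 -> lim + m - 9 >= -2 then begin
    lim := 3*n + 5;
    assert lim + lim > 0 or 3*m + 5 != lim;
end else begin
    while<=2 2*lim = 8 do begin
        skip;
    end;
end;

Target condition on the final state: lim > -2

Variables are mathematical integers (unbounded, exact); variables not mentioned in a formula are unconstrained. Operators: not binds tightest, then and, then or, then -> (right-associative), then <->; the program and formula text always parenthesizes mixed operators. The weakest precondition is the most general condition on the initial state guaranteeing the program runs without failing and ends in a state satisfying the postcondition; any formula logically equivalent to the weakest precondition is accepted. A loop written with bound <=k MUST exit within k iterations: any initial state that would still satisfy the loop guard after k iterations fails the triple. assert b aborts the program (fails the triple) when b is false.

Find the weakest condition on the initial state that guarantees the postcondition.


Working backward. After the program, lim > -2 must hold.
Then branch requires (6*n > -10 or 3*m != 3*n) and 3*n > -7; else branch requires (2*lim = 8 -> ((2*lim = 8 -> ((not (2*lim = 8)) and lim > -2)) and ((not (2*lim = 8)) -> lim > -2))) and ((not (2*lim = 8)) -> lim > -2).
Before the if: ((n < 6 -> lim + m >= 7) -> ((6*n > -10 or 3*m != 3*n) and 3*n > -7)) and ((not (n < 6 -> lim + m >= 7)) -> ((2*lim = 8 -> ((2*lim = 8 -> ((not (2*lim = 8)) and lim > -2)) and ((not (2*lim = 8)) -> lim > -2))) and ((not (2*lim = 8)) -> lim > -2)))
Before n := lim + m - 2: ((lim + m < 8 -> lim + m >= 7) -> ((6*lim + 6*m > 2 or 3*lim != 6) and 3*lim + 3*m > -1)) and ((not (lim + m < 8 -> lim + m >= 7)) -> ((2*lim = 8 -> ((2*lim = 8 -> ((not (2*lim = 8)) and lim > -2)) and ((not (2*lim = 8)) -> lim > -2))) and ((not (2*lim = 8)) -> lim > -2)))
Before assert lim - 7 != -1 and 2*m + lim + 6 != lim + 4: lim != 6 and 2*m != -2 and ((lim + m < 8 -> lim + m >= 7) -> ((6*lim + 6*m > 2 or 3*lim != 6) and 3*lim + 3*m > -1)) and ((not (lim + m < 8 -> lim + m >= 7)) -> ((2*lim = 8 -> ((2*lim = 8 -> ((not (2*lim = 8)) and lim > -2)) and ((not (2*lim = 8)) -> lim > -2))) and ((not (2*lim = 8)) -> lim > -2)))
Answer: WP = lim != 6 and 2*m != -2 and ((lim + m < 8 -> lim + m >= 7) -> ((6*lim + 6*m > 2 or 3*lim != 6) and 3*lim + 3*m > -1)) and ((not (lim + m < 8 -> lim + m >= 7)) -> ((2*lim = 8 -> ((2*lim = 8 -> ((not (2*lim = 8)) and lim > -2)) and ((not (2*lim = 8)) -> lim > -2))) and ((not (2*lim = 8)) -> lim > -2)))


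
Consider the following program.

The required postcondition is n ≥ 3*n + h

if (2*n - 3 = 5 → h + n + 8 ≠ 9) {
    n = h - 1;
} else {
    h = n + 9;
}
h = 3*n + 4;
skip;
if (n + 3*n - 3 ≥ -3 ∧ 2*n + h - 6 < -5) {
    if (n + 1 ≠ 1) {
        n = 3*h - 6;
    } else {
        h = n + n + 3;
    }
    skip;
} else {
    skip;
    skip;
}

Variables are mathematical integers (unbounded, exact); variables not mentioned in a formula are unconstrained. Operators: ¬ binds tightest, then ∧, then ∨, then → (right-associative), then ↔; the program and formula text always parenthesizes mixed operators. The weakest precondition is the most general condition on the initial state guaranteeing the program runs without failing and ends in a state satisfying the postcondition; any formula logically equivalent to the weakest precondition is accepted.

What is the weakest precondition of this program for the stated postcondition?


Working backward. After the program, the postcondition n ≥ 3*n + h must hold; in canonical form it is h + 2*n ≤ 0.
Then branch requires (n ≠ 0 → 7*h ≤ 12) ∧ ((¬(n ≠ 0)) → 4*n ≤ -3); else branch requires h + 2*n ≤ 0.
Before the if: ((4*n ≥ 0 ∧ h + 2*n < 1) → ((n ≠ 0 → 7*h ≤ 12) ∧ ((¬(n ≠ 0)) → 4*n ≤ -3))) ∧ ((¬(4*n ≥ 0 ∧ h + 2*n < 1)) → h + 2*n ≤ 0)
Before skip: ((4*n ≥ 0 ∧ h + 2*n < 1) → ((n ≠ 0 → 7*h ≤ 12) ∧ ((¬(n ≠ 0)) → 4*n ≤ -3))) ∧ ((¬(4*n ≥ 0 ∧ h + 2*n < 1)) → h + 2*n ≤ 0)
Before h := 3*n + 4: ((4*n ≥ 0 ∧ 5*n < -3) → ((n ≠ 0 → 21*n ≤ -16) ∧ ((¬(n ≠ 0)) → 4*n ≤ -3))) ∧ ((¬(4*n ≥ 0 ∧ 5*n < -3)) → 5*n ≤ -4)
Then branch requires ((4*h ≥ 4 ∧ 5*h < 2) → ((h ≠ 1 → 21*h ≤ 5) ∧ ((¬(h ≠ 1)) → 4*h ≤ 1))) ∧ ((¬(4*h ≥ 4 ∧ 5*h < 2)) → 5*h ≤ 1); else branch requires ((4*n ≥ 0 ∧ 5*n < -3) → ((n ≠ 0 → 21*n ≤ -16) ∧ ((¬(n ≠ 0)) → 4*n ≤ -3))) ∧ ((¬(4*n ≥ 0 ∧ 5*n < -3)) → 5*n ≤ -4).
Before the if: ((2*n = 8 → h + n ≠ 1) → (((4*h ≥ 4 ∧ 5*h < 2) → ((h ≠ 1 → 21*h ≤ 5) ∧ ((¬(h ≠ 1)) → 4*h ≤ 1))) ∧ ((¬(4*h ≥ 4 ∧ 5*h < 2)) → 5*h ≤ 1))) ∧ ((¬(2*n = 8 → h + n ≠ 1)) → (((4*n ≥ 0 ∧ 5*n < -3) → ((n ≠ 0 → 21*n ≤ -16) ∧ ((¬(n ≠ 0)) → 4*n ≤ -3))) ∧ ((¬(4*n ≥ 0 ∧ 5*n < -3)) → 5*n ≤ -4)))
Answer: WP = ((2*n = 8 → h + n ≠ 1) → (((4*h ≥ 4 ∧ 5*h < 2) → ((h ≠ 1 → 21*h ≤ 5) ∧ ((¬(h ≠ 1)) → 4*h ≤ 1))) ∧ ((¬(4*h ≥ 4 ∧ 5*h < 2)) → 5*h ≤ 1))) ∧ ((¬(2*n = 8 → h + n ≠ 1)) → (((4*n ≥ 0 ∧ 5*n < -3) → ((n ≠ 0 → 21*n ≤ -16) ∧ ((¬(n ≠ 0)) → 4*n ≤ -3))) ∧ ((¬(4*n ≥ 0 ∧ 5*n < -3)) → 5*n ≤ -4)))


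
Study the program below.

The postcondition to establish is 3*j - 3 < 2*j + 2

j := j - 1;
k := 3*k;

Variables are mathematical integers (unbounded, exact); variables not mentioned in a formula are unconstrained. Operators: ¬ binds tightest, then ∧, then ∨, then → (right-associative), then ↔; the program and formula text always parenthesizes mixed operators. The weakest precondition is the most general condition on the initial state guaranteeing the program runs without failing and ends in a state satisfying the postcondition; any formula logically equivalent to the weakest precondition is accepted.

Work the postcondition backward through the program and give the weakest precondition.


Working backward. After the program, the postcondition 3*j - 3 < 2*j + 2 must hold; in canonical form it is j < 5.
Before k := 3*k: j < 5
Before j := j - 1: j < 6
Answer: WP = j < 6


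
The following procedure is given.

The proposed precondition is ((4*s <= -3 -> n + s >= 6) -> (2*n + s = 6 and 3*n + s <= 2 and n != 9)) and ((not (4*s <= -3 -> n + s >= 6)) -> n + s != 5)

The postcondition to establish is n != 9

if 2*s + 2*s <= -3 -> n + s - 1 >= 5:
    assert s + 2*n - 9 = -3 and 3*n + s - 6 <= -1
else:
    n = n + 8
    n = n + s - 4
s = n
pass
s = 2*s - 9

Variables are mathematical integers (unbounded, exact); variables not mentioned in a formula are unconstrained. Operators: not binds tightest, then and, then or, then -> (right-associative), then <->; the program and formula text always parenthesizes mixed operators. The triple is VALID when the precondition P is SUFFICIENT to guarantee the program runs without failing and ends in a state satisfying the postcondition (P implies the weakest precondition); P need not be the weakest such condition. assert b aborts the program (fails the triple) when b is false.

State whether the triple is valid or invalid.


Working backward. After the program, n != 9 must hold.
Before s := 2*s - 9: n != 9
Before skip: n != 9
Before s := n: n != 9
Then branch requires 2*n + s = 6 and 3*n + s <= 5 and n != 9; else branch requires n + s != 5.
Before the if: ((4*s <= -3 -> n + s >= 6) -> (2*n + s = 6 and 3*n + s <= 5 and n != 9)) and ((not (4*s <= -3 -> n + s >= 6)) -> n + s != 5)
The weakest precondition is ((4*s <= -3 -> n + s >= 6) -> (2*n + s = 6 and 3*n + s <= 5 and n != 9)) and ((not (4*s <= -3 -> n + s >= 6)) -> n + s != 5).
Check whether ((4*s <= -3 -> n + s >= 6) -> (2*n + s = 6 and 3*n + s <= 2 and n != 9)) and ((not (4*s <= -3 -> n + s >= 6)) -> n + s != 5) implies it.
Every state satisfying the precondition satisfies the weakest precondition: the implication holds.
Answer: valid


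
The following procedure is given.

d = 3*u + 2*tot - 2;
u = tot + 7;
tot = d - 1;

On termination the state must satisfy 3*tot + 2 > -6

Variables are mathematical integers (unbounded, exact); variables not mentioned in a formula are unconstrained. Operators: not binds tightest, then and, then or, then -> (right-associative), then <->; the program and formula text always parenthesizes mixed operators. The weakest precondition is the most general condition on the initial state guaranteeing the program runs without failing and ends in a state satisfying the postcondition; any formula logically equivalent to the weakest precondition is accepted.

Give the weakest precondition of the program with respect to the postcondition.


Working backward. After the program, the postcondition 3*tot + 2 > -6 must hold; in canonical form it is 3*tot > -8.
Before tot := d - 1: 3*d > -5
Before u := tot + 7: 3*d > -5
Before d := 3*u + 2*tot - 2: 6*tot + 9*u > 1
Answer: WP = 6*tot + 9*u > 1


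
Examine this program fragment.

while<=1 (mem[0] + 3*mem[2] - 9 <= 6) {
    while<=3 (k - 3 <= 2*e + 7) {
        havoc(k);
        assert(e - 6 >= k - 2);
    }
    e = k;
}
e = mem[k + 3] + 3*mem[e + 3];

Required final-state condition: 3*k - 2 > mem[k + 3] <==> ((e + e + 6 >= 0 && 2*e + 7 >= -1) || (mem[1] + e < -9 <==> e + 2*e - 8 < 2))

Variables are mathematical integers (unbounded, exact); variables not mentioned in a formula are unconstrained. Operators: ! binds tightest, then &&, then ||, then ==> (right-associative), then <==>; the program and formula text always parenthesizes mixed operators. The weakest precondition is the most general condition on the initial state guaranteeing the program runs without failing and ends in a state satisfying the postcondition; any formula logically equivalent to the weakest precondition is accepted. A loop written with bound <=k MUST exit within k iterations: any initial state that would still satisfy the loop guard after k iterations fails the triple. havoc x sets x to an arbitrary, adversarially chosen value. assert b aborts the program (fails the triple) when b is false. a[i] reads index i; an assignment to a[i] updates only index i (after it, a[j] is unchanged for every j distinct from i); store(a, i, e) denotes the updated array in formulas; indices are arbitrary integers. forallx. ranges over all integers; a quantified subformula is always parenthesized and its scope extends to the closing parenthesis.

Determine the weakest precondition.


Working backward. After the program, the postcondition 3*k - 2 > mem[k + 3] <==> ((e + e + 6 >= 0 && 2*e + 7 >= -1) || (mem[1] + e < -9 <==> e + 2*e - 8 < 2)) must hold; in canonical form it is 3*k > mem[k + 3] + 2 <==> ((2*e >= -6 && 2*e >= -8) || (mem[1] + e < -9 <==> 3*e < 10)).
Before e := mem[k + 3] + 3*mem[e + 3]: 3*k > mem[k + 3] + 2 <==> ((6*mem[e + 3] + 2*mem[k + 3] >= -6 && 6*mem[e + 3] + 2*mem[k + 3] >= -8) || (3*mem[e + 3] + mem[k + 3] + mem[1] < -9 <==> 9*mem[e + 3] + 3*mem[k + 3] < 10))
Before the loop (bound <=1), unroll the exhaustion recursion (WP_0 = exit-now case; WP_j = one more guarded iteration, up to j = 1):
  WP_0: (!(mem[0] + 3*mem[2] <= 15)) && (3*k > mem[k + 3] + 2 <==> ((6*mem[e + 3] + 2*mem[k + 3] >= -6 && 6*mem[e + 3] + 2*mem[k + 3] >= -8) || (3*mem[e + 3] + mem[k + 3] + mem[1] < -9 <==> 9*mem[e + 3] + 3*mem[k + 3] < 10)))
  WP_1: (mem[0] + 3*mem[2] <= 15 ==> ((k <= 2*e + 10 ==> (forall k_3. (e >= k_3 + 4 && (k_3 <= 2*e + 10 ==> (forall k_2. (e >= k_2 + 4 && (k_2 <= 2*e + 10 ==> (forall k_1. (e >= k_1 + 4 && (!(k_1 <= 2*e + 10)) && (!(mem[0] + 3*mem[2] <= 15)) && (3*k_1 > mem[k_1 + 3] + 2 <==> ((8*mem[k_1 + 3] >= -6 && 8*mem[k_1 + 3] >= -8) || (4*mem[k_1 + 3] + mem[1] < -9 <==> 12*mem[k_1 + 3] < 10)))))) && ((!(k_2 <= 2*e + 10)) ==> ((!(mem[0] + 3*mem[2] <= 15)) && (3*k_2 > mem[k_2 + 3] + 2 <==> ((8*mem[k_2 + 3] >= -6 && 8*mem[k_2 + 3] >= -8) || (4*mem[k_2 + 3] + mem[1] < -9 <==> 12*mem[k_2 + 3] < 10)))))))) && ((!(k_3 <= 2*e + 10)) ==> ((!(mem[0] + 3*mem[2] <= 15)) && (3*k_3 > mem[k_3 + 3] + 2 <==> ((8*mem[k_3 + 3] >= -6 && 8*mem[k_3 + 3] >= -8) || (4*mem[k_3 + 3] + mem[1] < -9 <==> 12*mem[k_3 + 3] < 10)))))))) && ((!(k <= 2*e + 10)) ==> ((!(mem[0] + 3*mem[2] <= 15)) && (3*k > mem[k + 3] + 2 <==> ((8*mem[k + 3] >= -6 && 8*mem[k + 3] >= -8) || (4*mem[k + 3] + mem[1] < -9 <==> 12*mem[k + 3] < 10))))))) && ((!(mem[0] + 3*mem[2] <= 15)) ==> (3*k > mem[k + 3] + 2 <==> ((6*mem[e + 3] + 2*mem[k + 3] >= -6 && 6*mem[e + 3] + 2*mem[k + 3] >= -8) || (3*mem[e + 3] + mem[k + 3] + mem[1] < -9 <==> 9*mem[e + 3] + 3*mem[k + 3] < 10))))
So before the loop: (mem[0] + 3*mem[2] <= 15 ==> ((k <= 2*e + 10 ==> (forall k_3. (e >= k_3 + 4 && (k_3 <= 2*e + 10 ==> (forall k_2. (e >= k_2 + 4 && (k_2 <= 2*e + 10 ==> (forall k_1. (e >= k_1 + 4 && (!(k_1 <= 2*e + 10)) && (!(mem[0] + 3*mem[2] <= 15)) && (3*k_1 > mem[k_1 + 3] + 2 <==> ((8*mem[k_1 + 3] >= -6 && 8*mem[k_1 + 3] >= -8) || (4*mem[k_1 + 3] + mem[1] < -9 <==> 12*mem[k_1 + 3] < 10)))))) && ((!(k_2 <= 2*e + 10)) ==> ((!(mem[0] + 3*mem[2] <= 15)) && (3*k_2 > mem[k_2 + 3] + 2 <==> ((8*mem[k_2 + 3] >= -6 && 8*mem[k_2 + 3] >= -8) || (4*mem[k_2 + 3] + mem[1] < -9 <==> 12*mem[k_2 + 3] < 10)))))))) && ((!(k_3 <= 2*e + 10)) ==> ((!(mem[0] + 3*mem[2] <= 15)) && (3*k_3 > mem[k_3 + 3] + 2 <==> ((8*mem[k_3 + 3] >= -6 && 8*mem[k_3 + 3] >= -8) || (4*mem[k_3 + 3] + mem[1] < -9 <==> 12*mem[k_3 + 3] < 10)))))))) && ((!(k <= 2*e + 10)) ==> ((!(mem[0] + 3*mem[2] <= 15)) && (3*k > mem[k + 3] + 2 <==> ((8*mem[k + 3] >= -6 && 8*mem[k + 3] >= -8) || (4*mem[k + 3] + mem[1] < -9 <==> 12*mem[k + 3] < 10))))))) && ((!(mem[0] + 3*mem[2] <= 15)) ==> (3*k > mem[k + 3] + 2 <==> ((6*mem[e + 3] + 2*mem[k + 3] >= -6 && 6*mem[e + 3] + 2*mem[k + 3] >= -8) || (3*mem[e + 3] + mem[k + 3] + mem[1] < -9 <==> 9*mem[e + 3] + 3*mem[k + 3] < 10))))
Answer: WP = (mem[0] + 3*mem[2] <= 15 ==> ((k <= 2*e + 10 ==> (forall k_3. (e >= k_3 + 4 && (k_3 <= 2*e + 10 ==> (forall k_2. (e >= k_2 + 4 && (k_2 <= 2*e + 10 ==> (forall k_1. (e >= k_1 + 4 && (!(k_1 <= 2*e + 10)) && (!(mem[0] + 3*mem[2] <= 15)) && (3*k_1 > mem[k_1 + 3] + 2 <==> ((8*mem[k_1 + 3] >= -6 && 8*mem[k_1 + 3] >= -8) || (4*mem[k_1 + 3] + mem[1] < -9 <==> 12*mem[k_1 + 3] < 10)))))) && ((!(k_2 <= 2*e + 10)) ==> ((!(mem[0] + 3*mem[2] <= 15)) && (3*k_2 > mem[k_2 + 3] + 2 <==> ((8*mem[k_2 + 3] >= -6 && 8*mem[k_2 + 3] >= -8) || (4*mem[k_2 + 3] + mem[1] < -9 <==> 12*mem[k_2 + 3] < 10)))))))) && ((!(k_3 <= 2*e + 10)) ==> ((!(mem[0] + 3*mem[2] <= 15)) && (3*k_3 > mem[k_3 + 3] + 2 <==> ((8*mem[k_3 + 3] >= -6 && 8*mem[k_3 + 3] >= -8) || (4*mem[k_3 + 3] + mem[1] < -9 <==> 12*mem[k_3 + 3] < 10)))))))) && ((!(k <= 2*e + 10)) ==> ((!(mem[0] + 3*mem[2] <= 15)) && (3*k > mem[k + 3] + 2 <==> ((8*mem[k + 3] >= -6 && 8*mem[k + 3] >= -8) || (4*mem[k + 3] + mem[1] < -9 <==> 12*mem[k + 3] < 10))))))) && ((!(mem[0] + 3*mem[2] <= 15)) ==> (3*k > mem[k + 3] + 2 <==> ((6*mem[e + 3] + 2*mem[k + 3] >= -6 && 6*mem[e + 3] + 2*mem[k + 3] >= -8) || (3*mem[e + 3] + mem[k + 3] + mem[1] < -9 <==> 9*mem[e + 3] + 3*mem[k + 3] < 10))))


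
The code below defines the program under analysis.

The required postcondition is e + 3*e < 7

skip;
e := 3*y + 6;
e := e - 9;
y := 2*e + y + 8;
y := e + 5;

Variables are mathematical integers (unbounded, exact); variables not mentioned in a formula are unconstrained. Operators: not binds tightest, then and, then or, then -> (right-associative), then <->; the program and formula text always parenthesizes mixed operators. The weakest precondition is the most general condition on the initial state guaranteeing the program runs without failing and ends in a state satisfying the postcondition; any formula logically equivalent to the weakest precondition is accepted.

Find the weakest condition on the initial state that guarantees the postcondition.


Working backward. After the program, the postcondition e + 3*e < 7 must hold; in canonical form it is 4*e < 7.
Before y := e + 5: 4*e < 7
Before y := 2*e + y + 8: 4*e < 7
Before e := e - 9: 4*e < 43
Before e := 3*y + 6: 12*y < 19
Before skip: 12*y < 19
Answer: WP = 12*y < 19


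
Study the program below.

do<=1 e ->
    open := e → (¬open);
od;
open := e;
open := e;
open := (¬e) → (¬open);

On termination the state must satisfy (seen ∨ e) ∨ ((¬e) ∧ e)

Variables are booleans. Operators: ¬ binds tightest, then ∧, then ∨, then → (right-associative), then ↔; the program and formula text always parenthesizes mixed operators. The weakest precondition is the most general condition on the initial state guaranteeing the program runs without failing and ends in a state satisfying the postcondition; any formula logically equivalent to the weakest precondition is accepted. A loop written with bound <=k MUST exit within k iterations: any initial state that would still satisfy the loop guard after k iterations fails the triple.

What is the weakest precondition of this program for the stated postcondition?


Working backward. After the program, the postcondition (seen ∨ e) ∨ ((¬e) ∧ e) must hold; in canonical form it is seen ∨ e.
Before open := (¬e) → (¬open): seen ∨ e
Before open := e: seen ∨ e
Before open := e: seen ∨ e
Before the loop (bound <=1), unroll the exhaustion recursion (WP_0 = exit-now case; WP_j = one more guarded iteration, up to j = 1):
  WP_0: (¬e) ∧ (seen ∨ e)
  WP_1: (e → ((¬e) ∧ (seen ∨ e))) ∧ ((¬e) → (seen ∨ e))
So before the loop: (e → ((¬e) ∧ (seen ∨ e))) ∧ ((¬e) → (seen ∨ e))
Answer: WP = (e → ((¬e) ∧ (seen ∨ e))) ∧ ((¬e) → (seen ∨ e))


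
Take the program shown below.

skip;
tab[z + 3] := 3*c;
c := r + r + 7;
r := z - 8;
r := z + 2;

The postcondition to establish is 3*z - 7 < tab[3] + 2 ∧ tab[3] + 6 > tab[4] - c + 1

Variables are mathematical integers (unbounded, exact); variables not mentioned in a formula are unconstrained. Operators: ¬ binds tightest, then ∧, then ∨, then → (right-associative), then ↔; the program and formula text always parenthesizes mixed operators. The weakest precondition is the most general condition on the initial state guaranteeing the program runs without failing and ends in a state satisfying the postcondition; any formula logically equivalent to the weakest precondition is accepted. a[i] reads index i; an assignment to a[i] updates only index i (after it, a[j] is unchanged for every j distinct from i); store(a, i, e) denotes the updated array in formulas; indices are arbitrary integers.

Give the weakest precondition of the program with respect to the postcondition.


Working backward. After the program, the postcondition 3*z - 7 < tab[3] + 2 ∧ tab[3] + 6 > tab[4] - c + 1 must hold; in canonical form it is 3*z < tab[3] + 9 ∧ tab[3] + c > tab[4] - 5.
Before r := z + 2: 3*z < tab[3] + 9 ∧ tab[3] + c > tab[4] - 5
Before r := z - 8: 3*z < tab[3] + 9 ∧ tab[3] + c > tab[4] - 5
Before c := r + r + 7: 3*z < tab[3] + 9 ∧ tab[3] + 2*r > tab[4] - 12
Before tab[z + 3] := 3*c: 3*z < store(tab, z + 3, 3*c)[3] + 9 ∧ store(tab, z + 3, 3*c)[3] + 2*r > store(tab, z + 3, 3*c)[4] - 12
Before skip: 3*z < store(tab, z + 3, 3*c)[3] + 9 ∧ store(tab, z + 3, 3*c)[3] + 2*r > store(tab, z + 3, 3*c)[4] - 12
Answer: WP = 3*z < store(tab, z + 3, 3*c)[3] + 9 ∧ store(tab, z + 3, 3*c)[3] + 2*r > store(tab, z + 3, 3*c)[4] - 12


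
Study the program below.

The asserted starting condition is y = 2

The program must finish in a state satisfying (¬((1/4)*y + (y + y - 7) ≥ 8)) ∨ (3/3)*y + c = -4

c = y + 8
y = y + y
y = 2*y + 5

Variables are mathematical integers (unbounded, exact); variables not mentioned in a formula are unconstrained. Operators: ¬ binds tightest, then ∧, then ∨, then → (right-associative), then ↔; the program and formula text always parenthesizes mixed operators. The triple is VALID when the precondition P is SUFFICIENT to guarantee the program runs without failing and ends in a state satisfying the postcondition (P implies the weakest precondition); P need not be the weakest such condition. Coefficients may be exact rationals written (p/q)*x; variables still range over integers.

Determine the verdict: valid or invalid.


Working backward. After the program, the postcondition (¬((1/4)*y + (y + y - 7) ≥ 8)) ∨ (3/3)*y + c = -4 must hold; in canonical form it is (¬((9/4)*y ≥ 15)) ∨ c + y = -4.
Before y := 2*y + 5: (¬((9/2)*y ≥ 15/4)) ∨ c + 2*y = -9
Before y := y + y: (¬(9*y ≥ 15/4)) ∨ c + 4*y = -9
Before c := y + 8: (¬(9*y ≥ 15/4)) ∨ 5*y = -17
The weakest precondition is (¬(9*y ≥ 15/4)) ∨ 5*y = -17.
Check whether y = 2 implies it.
Countermodel: at the initial state y = 2, the precondition holds but the weakest precondition fails.
Answer: invalid


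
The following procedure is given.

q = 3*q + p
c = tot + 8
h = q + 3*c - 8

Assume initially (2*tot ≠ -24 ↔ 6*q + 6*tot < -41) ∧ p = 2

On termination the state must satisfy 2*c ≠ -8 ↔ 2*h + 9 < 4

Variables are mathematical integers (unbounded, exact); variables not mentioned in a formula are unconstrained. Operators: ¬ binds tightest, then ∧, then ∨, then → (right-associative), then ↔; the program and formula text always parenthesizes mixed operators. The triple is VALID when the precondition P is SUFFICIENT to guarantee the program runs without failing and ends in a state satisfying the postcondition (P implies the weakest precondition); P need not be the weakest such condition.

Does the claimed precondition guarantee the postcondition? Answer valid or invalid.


Working backward. After the program, the postcondition 2*c ≠ -8 ↔ 2*h + 9 < 4 must hold; in canonical form it is 2*c ≠ -8 ↔ 2*h < -5.
Before h := q + 3*c - 8: 2*c ≠ -8 ↔ 6*c + 2*q < 11
Before c := tot + 8: 2*tot ≠ -24 ↔ 2*q + 6*tot < -37
Before q := 3*q + p: 2*tot ≠ -24 ↔ 2*p + 6*q + 6*tot < -37
The weakest precondition is 2*tot ≠ -24 ↔ 2*p + 6*q + 6*tot < -37.
Check whether (2*tot ≠ -24 ↔ 6*q + 6*tot < -41) ∧ p = 2 implies it.
Every state satisfying the precondition satisfies the weakest precondition: the implication holds.
Answer: valid


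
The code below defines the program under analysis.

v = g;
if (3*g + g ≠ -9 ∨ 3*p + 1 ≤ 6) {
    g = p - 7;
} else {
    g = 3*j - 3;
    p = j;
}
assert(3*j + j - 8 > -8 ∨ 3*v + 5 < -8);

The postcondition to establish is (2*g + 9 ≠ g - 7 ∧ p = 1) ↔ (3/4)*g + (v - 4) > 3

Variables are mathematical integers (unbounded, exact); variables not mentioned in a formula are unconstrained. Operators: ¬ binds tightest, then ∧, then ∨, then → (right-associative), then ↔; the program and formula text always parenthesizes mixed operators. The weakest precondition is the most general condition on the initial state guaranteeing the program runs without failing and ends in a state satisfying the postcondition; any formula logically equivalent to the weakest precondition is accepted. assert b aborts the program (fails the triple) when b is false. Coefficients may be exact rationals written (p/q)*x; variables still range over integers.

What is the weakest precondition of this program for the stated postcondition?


Working backward. After the program, the postcondition (2*g + 9 ≠ g - 7 ∧ p = 1) ↔ (3/4)*g + (v - 4) > 3 must hold; in canonical form it is (g ≠ -16 ∧ p = 1) ↔ (3/4)*g + v > 7.
Before assert 3*j + j - 8 > -8 ∨ 3*v + 5 < -8: (4*j > 0 ∨ 3*v < -13) ∧ ((g ≠ -16 ∧ p = 1) ↔ (3/4)*g + v > 7)
Then branch requires (4*j > 0 ∨ 3*v < -13) ∧ ((p ≠ -9 ∧ p = 1) ↔ (3/4)*p + v > 49/4); else branch requires (4*j > 0 ∨ 3*v < -13) ∧ ((3*j ≠ -13 ∧ j = 1) ↔ (9/4)*j + v > 37/4).
Before the if: ((4*g ≠ -9 ∨ 3*p ≤ 5) → ((4*j > 0 ∨ 3*v < -13) ∧ ((p ≠ -9 ∧ p = 1) ↔ (3/4)*p + v > 49/4))) ∧ ((¬(4*g ≠ -9 ∨ 3*p ≤ 5)) → ((4*j > 0 ∨ 3*v < -13) ∧ ((3*j ≠ -13 ∧ j = 1) ↔ (9/4)*j + v > 37/4)))
Before v := g: ((4*g ≠ -9 ∨ 3*p ≤ 5) → ((4*j > 0 ∨ 3*g < -13) ∧ ((p ≠ -9 ∧ p = 1) ↔ g + (3/4)*p > 49/4))) ∧ ((¬(4*g ≠ -9 ∨ 3*p ≤ 5)) → ((4*j > 0 ∨ 3*g < -13) ∧ ((3*j ≠ -13 ∧ j = 1) ↔ g + (9/4)*j > 37/4)))
Answer: WP = ((4*g ≠ -9 ∨ 3*p ≤ 5) → ((4*j > 0 ∨ 3*g < -13) ∧ ((p ≠ -9 ∧ p = 1) ↔ g + (3/4)*p > 49/4))) ∧ ((¬(4*g ≠ -9 ∨ 3*p ≤ 5)) → ((4*j > 0 ∨ 3*g < -13) ∧ ((3*j ≠ -13 ∧ j = 1) ↔ g + (9/4)*j > 37/4)))


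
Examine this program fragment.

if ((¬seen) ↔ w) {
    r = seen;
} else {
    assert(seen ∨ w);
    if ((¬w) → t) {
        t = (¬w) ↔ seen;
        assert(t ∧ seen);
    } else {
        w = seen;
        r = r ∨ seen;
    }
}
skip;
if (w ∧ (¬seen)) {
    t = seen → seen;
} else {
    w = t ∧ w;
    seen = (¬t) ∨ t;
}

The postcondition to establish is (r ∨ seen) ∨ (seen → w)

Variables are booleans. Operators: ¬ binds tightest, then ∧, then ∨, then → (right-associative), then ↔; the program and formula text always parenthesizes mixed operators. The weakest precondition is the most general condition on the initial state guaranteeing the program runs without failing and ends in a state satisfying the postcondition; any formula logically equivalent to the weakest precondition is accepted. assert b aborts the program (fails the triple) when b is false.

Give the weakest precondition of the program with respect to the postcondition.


Working backward. After the program, the postcondition (r ∨ seen) ∨ (seen → w) must hold; in canonical form it is r ∨ seen ∨ (seen → w).
Then branch requires r ∨ seen ∨ (seen → w); else branch requires true.
Before the if: (w ∧ (¬seen)) → (r ∨ seen ∨ (seen → w))
Before skip: (w ∧ (¬seen)) → (r ∨ seen ∨ (seen → w))
Then branch requires (w ∧ (¬seen)) → (seen ∨ (seen → w)); else branch requires (seen ∨ w) ∧ (((¬w) → t) → (((¬w) ↔ seen) ∧ seen ∧ ((w ∧ (¬seen)) → (r ∨ seen ∨ (seen → w))))).
Before the if: (((¬seen) ↔ w) → ((w ∧ (¬seen)) → (seen ∨ (seen → w)))) ∧ ((¬((¬seen) ↔ w)) → ((seen ∨ w) ∧ (((¬w) → t) → (((¬w) ↔ seen) ∧ seen ∧ ((w ∧ (¬seen)) → (r ∨ seen ∨ (seen → w)))))))
Answer: WP = (((¬seen) ↔ w) → ((w ∧ (¬seen)) → (seen ∨ (seen → w)))) ∧ ((¬((¬seen) ↔ w)) → ((seen ∨ w) ∧ (((¬w) → t) → (((¬w) ↔ seen) ∧ seen ∧ ((w ∧ (¬seen)) → (r ∨ seen ∨ (seen → w)))))))


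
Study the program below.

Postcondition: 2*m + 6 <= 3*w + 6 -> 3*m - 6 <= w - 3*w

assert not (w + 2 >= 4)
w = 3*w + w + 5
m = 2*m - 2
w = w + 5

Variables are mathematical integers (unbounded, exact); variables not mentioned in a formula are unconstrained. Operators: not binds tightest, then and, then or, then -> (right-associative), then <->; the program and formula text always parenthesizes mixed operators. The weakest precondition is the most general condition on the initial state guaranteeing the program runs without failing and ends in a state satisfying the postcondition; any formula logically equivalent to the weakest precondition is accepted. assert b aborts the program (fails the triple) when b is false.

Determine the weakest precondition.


Working backward. After the program, the postcondition 2*m + 6 <= 3*w + 6 -> 3*m - 6 <= w - 3*w must hold; in canonical form it is 2*m <= 3*w -> 3*m + 2*w <= 6.
Before w := w + 5: 2*m <= 3*w + 15 -> 3*m + 2*w <= -4
Before m := 2*m - 2: 4*m <= 3*w + 19 -> 6*m + 2*w <= 2
Before w := 3*w + w + 5: 4*m <= 12*w + 34 -> 6*m + 8*w <= -8
Before assert not (w + 2 >= 4): (not (w >= 2)) and (4*m <= 12*w + 34 -> 6*m + 8*w <= -8)
Answer: WP = (not (w >= 2)) and (4*m <= 12*w + 34 -> 6*m + 8*w <= -8)


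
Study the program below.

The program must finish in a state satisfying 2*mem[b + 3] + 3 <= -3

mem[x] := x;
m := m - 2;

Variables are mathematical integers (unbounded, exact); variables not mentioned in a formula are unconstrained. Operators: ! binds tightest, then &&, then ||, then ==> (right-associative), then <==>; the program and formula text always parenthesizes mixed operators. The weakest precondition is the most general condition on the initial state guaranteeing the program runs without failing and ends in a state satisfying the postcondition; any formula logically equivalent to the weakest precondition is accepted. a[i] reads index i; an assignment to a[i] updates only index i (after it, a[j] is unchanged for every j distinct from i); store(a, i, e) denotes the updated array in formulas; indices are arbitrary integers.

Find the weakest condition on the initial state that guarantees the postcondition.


Working backward. After the program, the postcondition 2*mem[b + 3] + 3 <= -3 must hold; in canonical form it is 2*mem[b + 3] <= -6.
Before m := m - 2: 2*mem[b + 3] <= -6
Before mem[x] := x: 2*store(mem, x, x)[b + 3] <= -6
Answer: WP = 2*store(mem, x, x)[b + 3] <= -6


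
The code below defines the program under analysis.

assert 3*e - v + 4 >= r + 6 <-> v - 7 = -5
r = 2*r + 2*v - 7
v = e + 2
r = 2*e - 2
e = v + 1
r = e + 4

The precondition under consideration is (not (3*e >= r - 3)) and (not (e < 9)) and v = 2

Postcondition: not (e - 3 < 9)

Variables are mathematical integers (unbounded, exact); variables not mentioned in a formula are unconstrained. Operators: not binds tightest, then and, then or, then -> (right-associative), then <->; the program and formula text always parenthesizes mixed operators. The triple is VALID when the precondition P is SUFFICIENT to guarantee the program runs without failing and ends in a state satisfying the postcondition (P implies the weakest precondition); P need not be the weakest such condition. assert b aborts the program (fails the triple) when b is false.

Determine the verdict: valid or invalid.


Working backward. After the program, the postcondition not (e - 3 < 9) must hold; in canonical form it is not (e < 12).
Before r := e + 4: not (e < 12)
Before e := v + 1: not (v < 11)
Before r := 2*e - 2: not (v < 11)
Before v := e + 2: not (e < 9)
Before r := 2*r + 2*v - 7: not (e < 9)
Before assert 3*e - v + 4 >= r + 6 <-> v - 7 = -5: (3*e >= r + v + 2 <-> v = 2) and (not (e < 9))
The weakest precondition is (3*e >= r + v + 2 <-> v = 2) and (not (e < 9)).
Check whether (not (3*e >= r - 3)) and (not (e < 9)) and v = 2 implies it.
Countermodel: at the initial state e = 9, r = 31, v = 2, the precondition holds but the weakest precondition fails.
Answer: invalid


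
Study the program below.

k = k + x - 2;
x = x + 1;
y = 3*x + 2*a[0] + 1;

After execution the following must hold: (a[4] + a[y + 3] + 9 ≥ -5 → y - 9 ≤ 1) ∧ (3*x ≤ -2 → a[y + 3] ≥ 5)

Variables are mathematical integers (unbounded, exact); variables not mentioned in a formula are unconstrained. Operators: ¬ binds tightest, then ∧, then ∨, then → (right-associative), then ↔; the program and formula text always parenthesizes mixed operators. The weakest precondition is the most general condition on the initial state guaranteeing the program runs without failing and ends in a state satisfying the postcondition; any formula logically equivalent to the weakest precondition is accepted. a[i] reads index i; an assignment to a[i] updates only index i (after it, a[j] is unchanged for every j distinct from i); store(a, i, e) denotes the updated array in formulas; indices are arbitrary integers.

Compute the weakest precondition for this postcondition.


Working backward. After the program, the postcondition (a[4] + a[y + 3] + 9 ≥ -5 → y - 9 ≤ 1) ∧ (3*x ≤ -2 → a[y + 3] ≥ 5) must hold; in canonical form it is (a[y + 3] + a[4] ≥ -14 → y ≤ 10) ∧ (3*x ≤ -2 → a[y + 3] ≥ 5).
Before y := 3*x + 2*a[0] + 1: (a[2*a[0] + 3*x + 4] + a[4] ≥ -14 → 2*a[0] + 3*x ≤ 9) ∧ (3*x ≤ -2 → a[2*a[0] + 3*x + 4] ≥ 5)
Before x := x + 1: (a[2*a[0] + 3*x + 7] + a[4] ≥ -14 → 2*a[0] + 3*x ≤ 6) ∧ (3*x ≤ -5 → a[2*a[0] + 3*x + 7] ≥ 5)
Before k := k + x - 2: (a[2*a[0] + 3*x + 7] + a[4] ≥ -14 → 2*a[0] + 3*x ≤ 6) ∧ (3*x ≤ -5 → a[2*a[0] + 3*x + 7] ≥ 5)
Answer: WP = (a[2*a[0] + 3*x + 7] + a[4] ≥ -14 → 2*a[0] + 3*x ≤ 6) ∧ (3*x ≤ -5 → a[2*a[0] + 3*x + 7] ≥ 5)


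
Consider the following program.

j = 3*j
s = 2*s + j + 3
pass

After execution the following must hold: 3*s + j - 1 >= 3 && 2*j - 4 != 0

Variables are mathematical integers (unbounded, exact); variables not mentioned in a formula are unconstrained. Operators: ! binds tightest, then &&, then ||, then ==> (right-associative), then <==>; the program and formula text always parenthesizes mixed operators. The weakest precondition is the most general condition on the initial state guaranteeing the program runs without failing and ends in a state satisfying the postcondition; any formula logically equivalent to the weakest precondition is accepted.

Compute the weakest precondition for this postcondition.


Working backward. After the program, the postcondition 3*s + j - 1 >= 3 && 2*j - 4 != 0 must hold; in canonical form it is j + 3*s >= 4 && 2*j != 4.
Before skip: j + 3*s >= 4 && 2*j != 4
Before s := 2*s + j + 3: 4*j + 6*s >= -5 && 2*j != 4
Before j := 3*j: 12*j + 6*s >= -5 && 6*j != 4
Answer: WP = 12*j + 6*s >= -5 && 6*j != 4


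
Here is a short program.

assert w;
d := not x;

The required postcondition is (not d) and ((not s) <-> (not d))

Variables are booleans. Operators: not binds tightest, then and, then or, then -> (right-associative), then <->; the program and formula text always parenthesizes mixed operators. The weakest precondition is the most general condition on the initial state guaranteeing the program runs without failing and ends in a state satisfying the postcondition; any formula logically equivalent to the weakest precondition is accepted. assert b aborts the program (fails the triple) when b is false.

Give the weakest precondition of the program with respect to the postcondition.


Working backward. After the program, (not d) and ((not s) <-> (not d)) must hold.
Before d := not x: x and ((not s) <-> x)
Before assert w: w and x and ((not s) <-> x)
Answer: WP = w and x and ((not s) <-> x)
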